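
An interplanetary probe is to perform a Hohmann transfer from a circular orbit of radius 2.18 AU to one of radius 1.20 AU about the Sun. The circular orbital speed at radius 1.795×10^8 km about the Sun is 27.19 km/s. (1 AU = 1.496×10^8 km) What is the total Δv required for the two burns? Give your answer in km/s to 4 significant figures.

From the circular-orbit relation v² = μ/r at r = 1.795×10^8 km: μ = v²r = (27.19)² × 1.795×10^8 = 1.32704×10^11 km³/s².
In km: r₁ = 2.18 × 1.496×10^8 = 3.26128×10^8 km; r₂ = 1.20 × 1.496×10^8 = 1.7952×10^8 km.
Transfer-ellipse semi-major axis a_t = (r₁ + r₂)/2 = (3.26128×10^8 + 1.7952×10^8)/2 = 2.52824×10^8 km.
Circular speed at r₁: v₁ = √(μ/r₁) = √(1.32704×10^11/3.26128×10^8) = 20.172 km/s.
On the transfer ellipse at r₁, v² = μ(2/r − 1/a) gives v_a = √[μ(2/r₁ − 1/a_t)] = 16.998 km/s.
First burn Δv₁ = |v_a − v₁| = 3.174 km/s.
At r₂, v₂ = √(μ/r₂) = 27.188 km/s.
Transfer-orbit speed at r₂: v_p = √[μ(2/r₂ − 1/a_t)] = 30.879 km/s.
Second burn Δv₂ = |v₂ − v_p| = 3.691 km/s.
Δv = Δv₁ + Δv₂ = 3.174 + 3.691 = 6.865 km/s.

Δv = 6.865 km/s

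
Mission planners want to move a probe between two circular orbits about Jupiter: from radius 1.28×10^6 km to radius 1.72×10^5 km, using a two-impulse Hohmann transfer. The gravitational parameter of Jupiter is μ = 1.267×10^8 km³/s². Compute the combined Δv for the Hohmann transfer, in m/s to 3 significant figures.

Δv = 14000 m/s

The Hohmann ellipse has a_t = (r₁ + r₂)/2 = 7.260×10^5 km.
Circular speed at r₁: v₁ = √(μ/r₁) = √(1.267×10^8/1.280×10^6) = 9.949 km/s.
Transfer-orbit speed at r₁ (vis-viva): v_a = √[μ(2/r₁ − 1/a_t)] = 4.843 km/s.
First burn Δv₁ = |v_a − v₁| = 5.106 km/s.
At r₂, v₂ = √(μ/r₂) = 27.141 km/s.
Transfer-orbit speed at r₂: v_p = √[μ(2/r₂ − 1/a_t)] = 36.038 km/s.
Second burn Δv₂ = |v₂ − v_p| = 8.897 km/s.
Total Δv = Δv₁ + Δv₂ = 14.00 km/s.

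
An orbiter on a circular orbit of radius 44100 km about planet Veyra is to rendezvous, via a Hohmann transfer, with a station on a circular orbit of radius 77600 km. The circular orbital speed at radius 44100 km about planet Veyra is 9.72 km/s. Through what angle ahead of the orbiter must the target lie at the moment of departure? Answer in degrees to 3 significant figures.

φ = 55.0°

From the circular-orbit relation v² = μ/r at r = 44100 km: μ = v²r = (9.72)² × 44100 = 4.16650×10^6 km³/s².
Transfer-ellipse semi-major axis a_t = (r₁ + r₂)/2 = (44100 + 77600)/2 = 60850 km.
The half-period of the transfer ellipse is t = π√(a_t³/μ) = 23100 s.
Target angular speed ω₂ = √(μ/r₂³) = 9.443×10^-5 rad/s.
Angle swept by the target during transfer: ω₂·t = 2.181 rad = 125.0°.
The orbiter traverses 180° on the transfer ellipse, so the target must lead by 180° − 125.0° = 55.0°.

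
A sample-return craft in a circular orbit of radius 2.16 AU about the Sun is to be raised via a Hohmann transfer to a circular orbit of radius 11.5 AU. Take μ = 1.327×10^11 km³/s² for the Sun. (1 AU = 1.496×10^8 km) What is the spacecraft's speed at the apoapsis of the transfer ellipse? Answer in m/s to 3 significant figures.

In km: r₁ = 2.16 × 1.496×10^8 = 3.23136×10^8 km; r₂ = 11.5 × 1.496×10^8 = 1.7204×10^9 km.
Transfer-ellipse semi-major axis a_t = (r₁ + r₂)/2 = (3.23136×10^8 + 1.7204×10^9)/2 = 1.021768×10^9 km.
At apoapsis, r = 1.7204×10^9 km.
Vis-viva: v = √[μ(2/r − 1/a_t)] = √[1.327×10^11 × (2/1.7204×10^9 − 1/1.021768×10^9)] = 4.939 km/s.

v = 4940 m/s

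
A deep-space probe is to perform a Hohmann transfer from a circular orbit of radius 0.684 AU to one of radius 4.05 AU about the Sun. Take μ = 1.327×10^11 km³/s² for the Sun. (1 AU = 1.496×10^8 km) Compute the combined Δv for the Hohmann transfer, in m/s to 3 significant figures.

In km: r₁ = 0.684 × 1.496×10^8 = 1.023264×10^8 km; r₂ = 4.05 × 1.496×10^8 = 6.0588×10^8 km.
The Hohmann ellipse has a_t = (r₁ + r₂)/2 = 3.541032×10^8 km.
Circular speed at r₁: v₁ = √(μ/r₁) = √(1.327×10^11/1.023264×10^8) = 36.0115 km/s.
On the transfer ellipse at r₁, v² = μ(2/r − 1/a) gives v_p = √[μ(2/r₁ − 1/a_t)] = 47.1053 km/s.
First burn Δv₁ = |v_p − v₁| = 11.094 km/s.
At r₂, v₂ = √(μ/r₂) = 14.79933 km/s.
Transfer-orbit speed at r₂: v_a = √[μ(2/r₂ − 1/a_t)] = 7.955566 km/s.
Second burn Δv₂ = |v₂ − v_a| = 6.8438 km/s.
Δv = Δv₁ + Δv₂ = 11.094 + 6.8438 = 17.94 km/s.

Δv = 17900 m/s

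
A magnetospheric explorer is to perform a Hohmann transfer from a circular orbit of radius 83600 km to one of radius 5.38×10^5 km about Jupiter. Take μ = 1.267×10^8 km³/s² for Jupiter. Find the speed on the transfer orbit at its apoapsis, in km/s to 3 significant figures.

The Hohmann ellipse has a_t = (r₁ + r₂)/2 = 3.108×10^5 km.
At apoapsis, r = 5.380×10^5 km.
Vis-viva: v = √[μ(2/r − 1/a_t)] = √[1.267×10^8 × (2/5.380×10^5 − 1/3.108×10^5)] = 7.959 km/s.

v = 7.96 km/s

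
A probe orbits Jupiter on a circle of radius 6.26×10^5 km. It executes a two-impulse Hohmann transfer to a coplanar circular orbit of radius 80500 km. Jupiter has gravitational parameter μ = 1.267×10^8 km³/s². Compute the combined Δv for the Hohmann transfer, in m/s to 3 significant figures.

Δv = 20600 m/s

The Hohmann ellipse has a_t = (r₁ + r₂)/2 = 3.5325×10^5 km.
At r₁ the circular-orbit speed is v₁ = √(μ/r₁) = 14.2266 km/s.
Transfer-orbit speed at r₁ (vis-viva equation): v_a = √[μ(2/r₁ − 1/a_t)] = 6.79138 km/s.
First burn Δv₁ = |v_a − v₁| = 7.4352 km/s.
Circular speed at r₂: v₂ = √(μ/r₂) = 39.67 km/s.
Transfer-orbit speed at r₂: v_p = √[μ(2/r₂ − 1/a_t)] = 52.81 km/s.
Second burn Δv₂ = |v₂ − v_p| = 13.140 km/s.
Δv = Δv₁ + Δv₂ = 7.4352 + 13.140 = 20.58 km/s.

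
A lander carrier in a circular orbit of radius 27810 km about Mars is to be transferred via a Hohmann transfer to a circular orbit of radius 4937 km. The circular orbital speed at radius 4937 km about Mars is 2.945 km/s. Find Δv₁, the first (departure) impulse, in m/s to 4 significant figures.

Δv₁ = 559.5 m/s

From the circular-orbit relation v² = μ/r at r = 4937 km: μ = v²r = (2.945)² × 4937 = 42818.7 km³/s².
Transfer-ellipse semi-major axis a_t = (r₁ + r₂)/2 = (27810 + 4937)/2 = 16373.5 km.
On the circular orbit at r = 27810 km, v_c = √(μ/r) = 1.24084 km/s.
Vis-viva on the transfer ellipse at r = 27810 km gives v_t = √[μ(2/r − 1/a_t)] = 0.681361 km/s.
Δv₁ = |v_t − v_c| = |0.681361 − 1.24084| = 0.5595 km/s.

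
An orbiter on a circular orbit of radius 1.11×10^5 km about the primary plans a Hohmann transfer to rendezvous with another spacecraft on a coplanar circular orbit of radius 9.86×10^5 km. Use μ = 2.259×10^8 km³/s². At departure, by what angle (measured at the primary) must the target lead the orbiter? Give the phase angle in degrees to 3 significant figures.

The Hohmann ellipse has a_t = (r₁ + r₂)/2 = 5.485×10^5 km.
The half-period of the transfer ellipse is t = π√(a_t³/μ) = 84909.582 s.
Target angular speed ω₂ = √(μ/r₂³) = 1.5351215×10^-5 rad/s.
Angle swept by the target during transfer: ω₂·t = 1.30347 rad = 74.68°.
The orbiter traverses 180° on the transfer ellipse, so the target must lead by 180° − 74.68° = 105°.

φ = 105°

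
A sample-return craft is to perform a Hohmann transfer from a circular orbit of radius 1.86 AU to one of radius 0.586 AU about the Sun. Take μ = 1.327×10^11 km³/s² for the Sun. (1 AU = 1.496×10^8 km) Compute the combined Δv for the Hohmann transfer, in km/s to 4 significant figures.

Δv = 15.80 km/s

In km: r₁ = 1.86 × 1.496×10^8 = 2.78256×10^8 km; r₂ = 0.586 × 1.496×10^8 = 8.76656×10^7 km.
The Hohmann ellipse has a_t = (r₁ + r₂)/2 = 1.829608×10^8 km.
Circular speed at r₁: v₁ = √(μ/r₁) = √(1.327×10^11/2.78256×10^8) = 21.838 km/s.
Transfer-orbit speed at r₁ (vis-viva): v_a = √[μ(2/r₁ − 1/a_t)] = 15.116 km/s.
First burn Δv₁ = |v_a − v₁| = 6.722 km/s.
Circular speed at r₂: v₂ = √(μ/r₂) = 38.906 km/s.
Transfer-orbit speed at r₂: v_p = √[μ(2/r₂ − 1/a_t)] = 47.980 km/s.
Second burn Δv₂ = |v₂ − v_p| = 9.074 km/s.
Δv = Δv₁ + Δv₂ = 6.722 + 9.074 = 15.80 km/s.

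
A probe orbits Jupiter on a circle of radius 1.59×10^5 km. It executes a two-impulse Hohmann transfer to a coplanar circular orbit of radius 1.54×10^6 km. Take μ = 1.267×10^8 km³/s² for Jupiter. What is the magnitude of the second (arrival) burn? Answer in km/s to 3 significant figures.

Transfer-ellipse semi-major axis a_t = (r₁ + r₂)/2 = (1.590×10^5 + 1.540×10^6)/2 = 8.495×10^5 km.
Circular speed at r = 1.540×10^6 km: v_c = √(μ/r) = 9.070 km/s.
Vis-viva on the transfer ellipse at r = 1.540×10^6 km gives v_t = √[μ(2/r − 1/a_t)] = 3.924 km/s.
Δv₂ = |v_t − v_c| = |3.924 − 9.070| = 5.146 km/s.

Δv₂ = 5.15 km/s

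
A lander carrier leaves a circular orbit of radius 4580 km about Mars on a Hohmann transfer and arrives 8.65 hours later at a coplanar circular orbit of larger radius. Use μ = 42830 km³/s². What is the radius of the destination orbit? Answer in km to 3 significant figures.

r₂ = 27700 km

Transfer time t = 8.65 hours = 31140 s, and t = π√(a_t³/μ).
So a_t = (μ t²/π²)^(1/3) = (42830 × (31140)² / π²)^(1/3) = 16145 km.
Since a_t = (r₁ + r₂)/2, r₂ = 2a_t − r₁ = 2×16145 − 4580 = 27710 km.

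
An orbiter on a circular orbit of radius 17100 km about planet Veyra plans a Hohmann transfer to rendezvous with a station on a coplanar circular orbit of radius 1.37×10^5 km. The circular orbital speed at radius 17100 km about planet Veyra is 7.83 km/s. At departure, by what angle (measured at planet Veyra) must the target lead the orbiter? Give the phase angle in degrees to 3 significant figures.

From the circular-orbit relation v² = μ/r at r = 17100 km: μ = v²r = (7.83)² × 17100 = 1.04838×10^6 km³/s².
The Hohmann ellipse has a_t = (r₁ + r₂)/2 = 77050 km.
The half-period of the transfer ellipse is t = π√(a_t³/μ) = 65620 s.
Target angular speed ω₂ = √(μ/r₂³) = 2.019×10^-5 rad/s.
Angle swept by the target during transfer: ω₂·t = 1.325 rad = 75.92°.
The orbiter traverses 180° on the transfer ellipse, so the target must lead by 180° − 75.92° = 104°.

φ = 104°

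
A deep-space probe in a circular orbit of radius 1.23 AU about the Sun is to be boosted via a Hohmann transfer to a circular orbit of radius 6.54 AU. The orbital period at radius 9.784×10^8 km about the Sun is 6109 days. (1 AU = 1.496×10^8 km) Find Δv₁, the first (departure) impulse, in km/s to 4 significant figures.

Δv₁ = 7.989 km/s

From Kepler's third law T² = 4π²r³/μ at r = 9.784×10^8 km, T = 6109 days = 6109 × 86400 s = 5.278176×10^8 s: μ = 4π²r³/T² = 1.32722×10^11 km³/s².
In km: r₁ = 1.23 × 1.496×10^8 = 1.84008×10^8 km; r₂ = 6.54 × 1.496×10^8 = 9.78384×10^8 km.
Semi-major axis of the transfer orbit: a_t = (1.84008×10^8 + 9.78384×10^8)/2 = 5.81196×10^8 km.
Circular speed at r = 1.84008×10^8 km: v_c = √(μ/r) = 26.8567 km/s.
Vis-viva on the transfer ellipse at r = 1.84008×10^8 km gives v_t = √[μ(2/r − 1/a_t)] = 34.8454 km/s.
Δv₁ = |v_t − v_c| = |34.8454 − 26.8567| = 7.989 km/s.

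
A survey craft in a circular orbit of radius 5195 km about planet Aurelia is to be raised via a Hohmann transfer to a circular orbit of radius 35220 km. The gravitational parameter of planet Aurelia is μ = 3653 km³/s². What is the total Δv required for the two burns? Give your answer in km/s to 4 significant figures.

Transfer-ellipse semi-major axis a_t = (r₁ + r₂)/2 = (5195 + 35220)/2 = 20207.5 km.
At r₁ the circular-orbit speed is v₁ = √(μ/r₁) = 0.83856 km/s.
On the transfer ellipse at r₁, vis-viva equation gives v_p = √[μ(2/r₁ − 1/a_t)] = 1.1071 km/s.
First burn Δv₁ = |v_p − v₁| = 0.2685 km/s.
Circular speed at r₂: v₂ = √(μ/r₂) = 0.3221 km/s.
Transfer-orbit speed at r₂: v_a = √[μ(2/r₂ − 1/a_t)] = 0.1633 km/s.
Second burn Δv₂ = |v₂ − v_a| = 0.1588 km/s.
Total Δv = Δv₁ + Δv₂ = 0.4273 km/s.

Δv = 0.4273 km/s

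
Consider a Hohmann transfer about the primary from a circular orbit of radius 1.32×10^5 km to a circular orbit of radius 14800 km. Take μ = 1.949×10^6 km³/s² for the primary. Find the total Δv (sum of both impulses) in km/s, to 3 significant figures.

Δv = 6.03 km/s

Semi-major axis of the transfer orbit: a_t = (1.320×10^5 + 14800)/2 = 73400 km.
Circular speed at r₁: v₁ = √(μ/r₁) = √(1.949×10^6/1.320×10^5) = 3.8425 km/s.
Transfer-orbit speed at r₁ (v² = μ(2/r − 1/a)): v_a = √[μ(2/r₁ − 1/a_t)] = 1.7254 km/s.
First burn Δv₁ = |v_a − v₁| = 2.117 km/s.
Circular speed at r₂: v₂ = √(μ/r₂) = 11.47559 km/s.
Transfer-orbit speed at r₂: v_p = √[μ(2/r₂ − 1/a_t)] = 15.38913 km/s.
Second burn Δv₂ = |v₂ − v_p| = 3.914 km/s.
Δv = Δv₁ + Δv₂ = 2.117 + 3.914 = 6.031 km/s.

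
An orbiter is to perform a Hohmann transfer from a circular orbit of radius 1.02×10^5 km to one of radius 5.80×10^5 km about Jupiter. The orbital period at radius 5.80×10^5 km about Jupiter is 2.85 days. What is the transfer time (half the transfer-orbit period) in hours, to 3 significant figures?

t = 15.4 hours

From Kepler's third law T² = 4π²r³/μ at r = 5.80×10^5 km, T = 2.85 days = 2.85 × 86400 s = 2.4624×10^5 s: μ = 4π²r³/T² = 1.27036×10^8 km³/s².
Transfer-ellipse semi-major axis a_t = (r₁ + r₂)/2 = (1.020×10^5 + 5.800×10^5)/2 = 3.410×10^5 km.
Half the transfer-orbit period gives t = π√(a_t³/μ) = 55500 s.
Converting: 55500 s ÷ 3600 s/hour = 15.4 hours.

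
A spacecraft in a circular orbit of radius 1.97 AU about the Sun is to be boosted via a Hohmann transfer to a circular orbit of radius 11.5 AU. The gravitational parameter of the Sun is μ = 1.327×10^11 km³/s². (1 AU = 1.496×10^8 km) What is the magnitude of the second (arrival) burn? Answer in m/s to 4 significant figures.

Δv₂ = 4033 m/s

In km: r₁ = 1.97 × 1.496×10^8 = 2.94712×10^8 km; r₂ = 11.5 × 1.496×10^8 = 1.7204×10^9 km.
Transfer-ellipse semi-major axis a_t = (r₁ + r₂)/2 = (2.94712×10^8 + 1.7204×10^9)/2 = 1.007556×10^9 km.
Circular speed at r = 1.7204×10^9 km: v_c = √(μ/r) = 8.783 km/s.
Transfer-orbit speed at the same r (vis-viva, a = a_t): v_t = √[μ(2/r − 1/a_t)] = 4.750 km/s.
Δv₂ = |v_t − v_c| = |4.750 − 8.783| = 4.033 km/s.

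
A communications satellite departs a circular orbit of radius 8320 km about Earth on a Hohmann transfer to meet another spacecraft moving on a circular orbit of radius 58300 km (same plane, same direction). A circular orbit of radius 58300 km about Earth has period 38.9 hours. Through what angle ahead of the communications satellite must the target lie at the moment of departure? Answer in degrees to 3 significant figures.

From Kepler's third law T² = 4π²r³/μ at r = 58300 km, T = 38.9 hours = 38.9 × 3600 s = 1.4004×10^5 s: μ = 4π²r³/T² = 3.98897×10^5 km³/s².
Transfer-ellipse semi-major axis a_t = (r₁ + r₂)/2 = (8320 + 58300)/2 = 33310 km.
Transfer time t = π√(a_t³/μ) = 30240 s.
The target's mean motion on its circular orbit is ω₂ = √(μ/r₂³) = 4.4867×10^-5 rad/s.
Angle swept by the target during transfer: ω₂·t = 1.3568 rad = 77.74°.
Arrival is 180° from departure on the ellipse, so φ = 180° − 77.74° = 102°.

φ = 102°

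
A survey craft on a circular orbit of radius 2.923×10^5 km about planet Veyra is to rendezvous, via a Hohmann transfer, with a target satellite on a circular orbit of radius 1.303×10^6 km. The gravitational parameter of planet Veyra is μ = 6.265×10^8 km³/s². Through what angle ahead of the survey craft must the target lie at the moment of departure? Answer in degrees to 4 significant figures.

The Hohmann ellipse has a_t = (r₁ + r₂)/2 = 7.9765×10^5 km.
The half-period of the transfer ellipse is t = π√(a_t³/μ) = 89414 s.
The target's mean motion on its circular orbit is ω₂ = √(μ/r₂³) = 1.6828×10^-5 rad/s.
Angle swept by the target during transfer: ω₂·t = 1.5047 rad = 86.21°.
Arrival is 180° from departure on the ellipse, so φ = 180° − 86.21° = 93.79°.

φ = 93.79°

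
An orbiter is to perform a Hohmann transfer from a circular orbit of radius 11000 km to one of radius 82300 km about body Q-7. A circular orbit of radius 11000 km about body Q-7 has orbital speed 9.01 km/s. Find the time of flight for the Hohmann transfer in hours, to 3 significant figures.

From the circular-orbit relation v² = μ/r at r = 11000 km: μ = v²r = (9.01)² × 11000 = 8.92981×10^5 km³/s².
The Hohmann ellipse has a_t = (r₁ + r₂)/2 = 46650 km.
By Kepler's third law the transfer-orbit period is T = 2π√(a_t³/μ), so t = T/2 = 33497 s.
Converting: 33497 s ÷ 3600 s/hour = 9.30 hours.

t = 9.30 hours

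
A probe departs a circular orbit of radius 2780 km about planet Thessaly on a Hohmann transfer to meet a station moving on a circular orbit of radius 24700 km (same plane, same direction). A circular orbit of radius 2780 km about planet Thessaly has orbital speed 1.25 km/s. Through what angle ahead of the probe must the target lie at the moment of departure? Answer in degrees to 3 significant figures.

φ = 105°

From the circular-orbit relation v² = μ/r at r = 2780 km: μ = v²r = (1.25)² × 2780 = 4343.75 km³/s².
The Hohmann ellipse has a_t = (r₁ + r₂)/2 = 13740 km.
The half-period of the transfer ellipse is t = π√(a_t³/μ) = 76771 s.
The target's mean motion on its circular orbit is ω₂ = √(μ/r₂³) = 1.6978×10^-5 rad/s.
Angle swept by the target during transfer: ω₂·t = 1.3034 rad = 74.68°.
Arrival is 180° from departure on the ellipse, so φ = 180° − 74.68° = 105°.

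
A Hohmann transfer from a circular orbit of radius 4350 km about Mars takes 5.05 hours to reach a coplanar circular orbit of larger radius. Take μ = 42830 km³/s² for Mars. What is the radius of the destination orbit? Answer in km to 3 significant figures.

Transfer time t = 5.05 hours = 18180 s, and t = π√(a_t³/μ).
So a_t = (μ t²/π²)^(1/3) = (42830 × (18180)² / π²)^(1/3) = 11277 km.
Since a_t = (r₁ + r₂)/2, r₂ = 2a_t − r₁ = 2×11277 − 4350 = 18204 km.

r₂ = 18200 km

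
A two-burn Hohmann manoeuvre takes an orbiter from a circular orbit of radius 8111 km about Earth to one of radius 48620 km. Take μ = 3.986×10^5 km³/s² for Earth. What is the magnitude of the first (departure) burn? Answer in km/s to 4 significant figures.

The Hohmann ellipse has a_t = (r₁ + r₂)/2 = 28365.5 km.
Circular speed at r = 8111 km: v_c = √(μ/r) = 7.010 km/s.
Vis-viva on the transfer ellipse at r = 8111 km gives v_t = √[μ(2/r − 1/a_t)] = 9.178 km/s.
Δv₁ = |v_t − v_c| = |9.178 − 7.010| = 2.168 km/s.

Δv₁ = 2.168 km/s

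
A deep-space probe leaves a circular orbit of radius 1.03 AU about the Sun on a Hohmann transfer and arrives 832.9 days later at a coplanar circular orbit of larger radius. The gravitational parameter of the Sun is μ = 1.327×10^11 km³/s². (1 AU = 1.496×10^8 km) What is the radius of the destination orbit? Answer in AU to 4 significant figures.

r₂ = 4.470 AU

In km: r₁ = 1.03 × 1.496×10^8 = 1.54088×10^8 km.
Transfer time t = 832.9 days = 7.196256×10^7 s, and t = π√(a_t³/μ).
So a_t = (μ t²/π²)^(1/3) = (1.327×10^11 × (7.196256×10^7)² / π²)^(1/3) = 4.1140×10^8 km.
Since a_t = (r₁ + r₂)/2, r₂ = 2a_t − r₁ = 2×4.1140×10^8 − 1.54088×10^8 = 6.68712×10^8 km.
In AU: r₂ = 6.68712×10^8 / 1.496×10^8 = 4.470 AU.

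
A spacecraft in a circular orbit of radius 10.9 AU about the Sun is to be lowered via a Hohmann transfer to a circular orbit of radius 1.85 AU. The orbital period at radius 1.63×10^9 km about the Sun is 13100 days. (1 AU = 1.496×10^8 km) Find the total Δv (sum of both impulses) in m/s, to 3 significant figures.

From Kepler's third law T² = 4π²r³/μ at r = 1.63×10^9 km, T = 13100 days = 13100 × 86400 s = 1.13184×10^9 s: μ = 4π²r³/T² = 1.33460×10^11 km³/s².
In km: r₁ = 10.9 × 1.496×10^8 = 1.63064×10^9 km; r₂ = 1.85 × 1.496×10^8 = 2.7676×10^8 km.
The Hohmann ellipse has a_t = (r₁ + r₂)/2 = 9.537×10^8 km.
Circular speed at r₁: v₁ = √(μ/r₁) = √(1.33460×10^11/1.63064×10^9) = 9.047 km/s.
Transfer-orbit speed at r₁ (v² = μ(2/r − 1/a)): v_a = √[μ(2/r₁ − 1/a_t)] = 4.874 km/s.
First burn Δv₁ = |v_a − v₁| = 4.173 km/s.
At r₂, v₂ = √(μ/r₂) = 21.9596 km/s.
Transfer-orbit speed at r₂: v_p = √[μ(2/r₂ − 1/a_t)] = 28.7143 km/s.
Second burn Δv₂ = |v₂ − v_p| = 6.755 km/s.
Δv = Δv₁ + Δv₂ = 4.173 + 6.755 = 10.93 km/s.

Δv = 10900 m/s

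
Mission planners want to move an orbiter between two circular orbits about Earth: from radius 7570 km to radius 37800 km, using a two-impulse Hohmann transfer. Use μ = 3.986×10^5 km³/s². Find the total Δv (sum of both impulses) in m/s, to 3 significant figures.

Semi-major axis of the transfer orbit: a_t = (7570 + 37800)/2 = 22685 km.
At r₁ the circular-orbit speed is v₁ = √(μ/r₁) = 7.256 km/s.
On the transfer ellipse at r₁, vis-viva equation gives v_p = √[μ(2/r₁ − 1/a_t)] = 9.367 km/s.
First burn Δv₁ = |v_p − v₁| = 2.111 km/s.
Circular speed at r₂: v₂ = √(μ/r₂) = 3.247 km/s.
Transfer-orbit speed at r₂: v_a = √[μ(2/r₂ − 1/a_t)] = 1.876 km/s.
Second burn Δv₂ = |v₂ − v_a| = 1.371 km/s.
Total Δv = Δv₁ + Δv₂ = 3.482 km/s.

Δv = 3480 m/s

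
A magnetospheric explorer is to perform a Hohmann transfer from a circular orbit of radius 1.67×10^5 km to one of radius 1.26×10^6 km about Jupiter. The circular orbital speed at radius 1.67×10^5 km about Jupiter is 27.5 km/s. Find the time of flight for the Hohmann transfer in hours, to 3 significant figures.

From the circular-orbit relation v² = μ/r at r = 1.67×10^5 km: μ = v²r = (27.5)² × 1.67×10^5 = 1.26294×10^8 km³/s².
The Hohmann ellipse has a_t = (r₁ + r₂)/2 = 7.135×10^5 km.
By Kepler's third law the transfer-orbit period is T = 2π√(a_t³/μ), so t = T/2 = 1.685×10^5 s.
Converting: 1.685×10^5 s ÷ 3600 s/hour = 46.8 hours.

t = 46.8 hours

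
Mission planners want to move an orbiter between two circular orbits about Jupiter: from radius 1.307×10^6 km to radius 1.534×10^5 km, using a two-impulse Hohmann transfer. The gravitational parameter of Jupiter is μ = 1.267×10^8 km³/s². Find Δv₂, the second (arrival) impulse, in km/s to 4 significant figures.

Δv₂ = 9.710 km/s

Transfer-ellipse semi-major axis a_t = (r₁ + r₂)/2 = (1.307×10^6 + 1.534×10^5)/2 = 7.302×10^5 km.
On the circular orbit at r = 1.534×10^5 km, v_c = √(μ/r) = 28.74 km/s.
Transfer-orbit speed at the same r (vis-viva, a = a_t): v_t = √[μ(2/r − 1/a_t)] = 38.45 km/s.
Δv₂ = |v_t − v_c| = |38.45 − 28.74| = 9.710 km/s.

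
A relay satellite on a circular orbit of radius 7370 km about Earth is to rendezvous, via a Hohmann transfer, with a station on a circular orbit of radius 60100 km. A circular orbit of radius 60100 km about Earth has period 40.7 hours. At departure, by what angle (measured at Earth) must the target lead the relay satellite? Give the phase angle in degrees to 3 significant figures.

From Kepler's third law T² = 4π²r³/μ at r = 60100 km, T = 40.7 hours = 40.7 × 3600 s = 1.4652×10^5 s: μ = 4π²r³/T² = 3.99199×10^5 km³/s².
The Hohmann ellipse has a_t = (r₁ + r₂)/2 = 33735 km.
Transfer time t = π√(a_t³/μ) = 30809 s.
Target angular speed ω₂ = √(μ/r₂³) = 4.2883×10^-5 rad/s.
Angle swept by the target during transfer: ω₂·t = 1.3212 rad = 75.70°.
Arrival is 180° from departure on the ellipse, so φ = 180° − 75.70° = 104°.

φ = 104°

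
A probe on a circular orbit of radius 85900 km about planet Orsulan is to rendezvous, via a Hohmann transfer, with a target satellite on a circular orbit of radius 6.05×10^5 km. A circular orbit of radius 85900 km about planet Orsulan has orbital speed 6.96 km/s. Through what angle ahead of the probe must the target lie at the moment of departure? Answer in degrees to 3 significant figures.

From the circular-orbit relation v² = μ/r at r = 85900 km: μ = v²r = (6.96)² × 85900 = 4.16113×10^6 km³/s².
The Hohmann ellipse has a_t = (r₁ + r₂)/2 = 3.4545×10^5 km.
The half-period of the transfer ellipse is t = π√(a_t³/μ) = 3.1270×10^5 s.
Target angular speed ω₂ = √(μ/r₂³) = 4.3348×10^-6 rad/s.
Angle swept by the target during transfer: ω₂·t = 1.3555 rad = 77.66°.
The probe traverses 180° on the transfer ellipse, so the target must lead by 180° − 77.66° = 102°.

φ = 102°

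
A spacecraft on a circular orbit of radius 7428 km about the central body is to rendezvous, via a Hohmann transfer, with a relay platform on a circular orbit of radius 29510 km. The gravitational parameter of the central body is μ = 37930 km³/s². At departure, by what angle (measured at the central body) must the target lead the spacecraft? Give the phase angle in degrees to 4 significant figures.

The Hohmann ellipse has a_t = (r₁ + r₂)/2 = 18469 km.
Transfer time t = π√(a_t³/μ) = 40488 s.
The target's mean motion on its circular orbit is ω₂ = √(μ/r₂³) = 3.8418×10^-5 rad/s.
Angle swept by the target during transfer: ω₂·t = 1.5555 rad = 89.12°.
Arrival is 180° from departure on the ellipse, so φ = 180° − 89.12° = 90.88°.

φ = 90.88°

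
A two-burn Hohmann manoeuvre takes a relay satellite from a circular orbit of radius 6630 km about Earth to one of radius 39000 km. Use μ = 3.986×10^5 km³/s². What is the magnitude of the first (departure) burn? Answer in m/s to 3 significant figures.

The Hohmann ellipse has a_t = (r₁ + r₂)/2 = 22815 km.
On the circular orbit at r = 6630 km, v_c = √(μ/r) = 7.7538 km/s.
Transfer-orbit speed at the same r (vis-viva, a = a_t): v_t = √[μ(2/r − 1/a_t)] = 10.138 km/s.
Δv₁ = |v_t − v_c| = |10.138 − 7.7538| = 2.384 km/s.

Δv₁ = 2380 m/s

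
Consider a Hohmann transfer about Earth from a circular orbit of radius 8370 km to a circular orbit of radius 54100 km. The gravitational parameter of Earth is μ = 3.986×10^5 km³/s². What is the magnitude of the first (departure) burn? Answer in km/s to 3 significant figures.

Semi-major axis of the transfer orbit: a_t = (8370 + 54100)/2 = 31235 km.
Circular speed at r = 8370 km: v_c = √(μ/r) = 6.901 km/s.
Transfer-orbit speed at the same r (vis-viva, a = a_t): v_t = √[μ(2/r − 1/a_t)] = 9.082 km/s.
Δv₁ = |v_t − v_c| = |9.082 − 6.901| = 2.181 km/s.

Δv₁ = 2.18 km/s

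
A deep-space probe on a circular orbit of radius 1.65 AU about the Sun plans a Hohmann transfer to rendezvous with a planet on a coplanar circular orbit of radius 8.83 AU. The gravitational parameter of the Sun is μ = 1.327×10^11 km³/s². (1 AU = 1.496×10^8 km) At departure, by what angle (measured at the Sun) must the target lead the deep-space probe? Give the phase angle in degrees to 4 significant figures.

φ = 97.71°

In km: r₁ = 1.65 × 1.496×10^8 = 2.4684×10^8 km; r₂ = 8.83 × 1.496×10^8 = 1.320968×10^9 km.
Transfer-ellipse semi-major axis a_t = (r₁ + r₂)/2 = (2.4684×10^8 + 1.320968×10^9)/2 = 7.83904×10^8 km.
Transfer time t = π√(a_t³/μ) = 1.893×10^8 s.
Target angular speed ω₂ = √(μ/r₂³) = 7.587×10^-9 rad/s.
Angle swept by the target during transfer: ω₂·t = 1.4362 rad = 82.29°.
The deep-space probe traverses 180° on the transfer ellipse, so the target must lead by 180° − 82.29° = 97.71°.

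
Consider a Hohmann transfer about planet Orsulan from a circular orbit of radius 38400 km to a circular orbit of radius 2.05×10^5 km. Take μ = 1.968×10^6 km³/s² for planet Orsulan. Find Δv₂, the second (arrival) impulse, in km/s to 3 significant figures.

Transfer-ellipse semi-major axis a_t = (r₁ + r₂)/2 = (38400 + 2.050×10^5)/2 = 1.217×10^5 km.
On the circular orbit at r = 2.050×10^5 km, v_c = √(μ/r) = 3.098 km/s.
Vis-viva on the transfer ellipse at r = 2.050×10^5 km gives v_t = √[μ(2/r − 1/a_t)] = 1.740 km/s.
Δv₂ = |v_t − v_c| = |1.740 − 3.098| = 1.358 km/s.

Δv₂ = 1.36 km/s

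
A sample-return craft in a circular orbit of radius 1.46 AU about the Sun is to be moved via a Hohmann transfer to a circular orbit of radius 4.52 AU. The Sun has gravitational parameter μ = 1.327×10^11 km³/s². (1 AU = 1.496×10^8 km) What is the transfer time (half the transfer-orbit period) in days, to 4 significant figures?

t = 944.3 days

In km: r₁ = 1.46 × 1.496×10^8 = 2.18416×10^8 km; r₂ = 4.52 × 1.496×10^8 = 6.76192×10^8 km.
Semi-major axis of the transfer orbit: a_t = (2.18416×10^8 + 6.76192×10^8)/2 = 4.47304×10^8 km.
Half the transfer-orbit period gives t = π√(a_t³/μ) = 8.159×10^7 s.
Converting: 8.159×10^7 s ÷ 86400 s/day = 944.3 days.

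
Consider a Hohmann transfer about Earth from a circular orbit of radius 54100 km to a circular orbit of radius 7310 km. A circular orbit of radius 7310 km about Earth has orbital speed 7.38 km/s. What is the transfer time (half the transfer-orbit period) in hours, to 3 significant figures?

From the circular-orbit relation v² = μ/r at r = 7310 km: μ = v²r = (7.38)² × 7310 = 3.98135×10^5 km³/s².
Transfer-ellipse semi-major axis a_t = (r₁ + r₂)/2 = (54100 + 7310)/2 = 30705 km.
By Kepler's third law the transfer-orbit period is T = 2π√(a_t³/μ), so t = T/2 = 26790 s.
Converting: 26790 s ÷ 3600 s/hour = 7.44 hours.

t = 7.44 hours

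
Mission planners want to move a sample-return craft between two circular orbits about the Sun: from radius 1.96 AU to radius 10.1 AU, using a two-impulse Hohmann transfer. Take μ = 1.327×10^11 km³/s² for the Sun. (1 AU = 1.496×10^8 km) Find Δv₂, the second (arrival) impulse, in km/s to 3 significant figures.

Δv₂ = 4.03 km/s

In km: r₁ = 1.96 × 1.496×10^8 = 2.93216×10^8 km; r₂ = 10.1 × 1.496×10^8 = 1.51096×10^9 km.
Transfer-ellipse semi-major axis a_t = (r₁ + r₂)/2 = (2.93216×10^8 + 1.51096×10^9)/2 = 9.02088×10^8 km.
Circular speed at r = 1.51096×10^9 km: v_c = √(μ/r) = 9.3715 km/s.
Transfer-orbit speed at the same r (vis-viva, a = a_t): v_t = √[μ(2/r − 1/a_t)] = 5.3429 km/s.
Δv₂ = |v_t − v_c| = |5.3429 − 9.3715| = 4.029 km/s.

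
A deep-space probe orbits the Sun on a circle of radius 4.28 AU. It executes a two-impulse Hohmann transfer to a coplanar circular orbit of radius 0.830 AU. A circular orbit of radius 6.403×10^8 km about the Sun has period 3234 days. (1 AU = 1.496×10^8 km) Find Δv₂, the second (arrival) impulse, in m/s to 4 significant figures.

Δv₂ = 9622 m/s

From Kepler's third law T² = 4π²r³/μ at r = 6.403×10^8 km, T = 3234 days = 3234 × 86400 s = 2.794176×10^8 s: μ = 4π²r³/T² = 1.32740×10^11 km³/s².
In km: r₁ = 4.28 × 1.496×10^8 = 6.40288×10^8 km; r₂ = 0.830 × 1.496×10^8 = 1.24168×10^8 km.
The Hohmann ellipse has a_t = (r₁ + r₂)/2 = 3.82228×10^8 km.
Circular speed at r = 1.24168×10^8 km: v_c = √(μ/r) = 32.696 km/s.
Transfer-orbit speed at the same r (vis-viva, a = a_t): v_t = √[μ(2/r − 1/a_t)] = 42.318 km/s.
Δv₂ = |v_t − v_c| = |42.318 − 32.696| = 9.622 km/s.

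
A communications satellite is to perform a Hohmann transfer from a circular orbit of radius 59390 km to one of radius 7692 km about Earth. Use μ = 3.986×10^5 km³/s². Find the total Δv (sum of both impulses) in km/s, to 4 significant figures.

The Hohmann ellipse has a_t = (r₁ + r₂)/2 = 33541 km.
Circular speed at r₁: v₁ = √(μ/r₁) = √(3.986×10^5/59390) = 2.591 km/s.
Transfer-orbit speed at r₁ (vis-viva equation): v_a = √[μ(2/r₁ − 1/a_t)] = 1.241 km/s.
First burn Δv₁ = |v_a − v₁| = 1.350 km/s.
At r₂, v₂ = √(μ/r₂) = 7.199 km/s.
Transfer-orbit speed at r₂: v_p = √[μ(2/r₂ − 1/a_t)] = 9.579 km/s.
Second burn Δv₂ = |v₂ − v_p| = 2.380 km/s.
Total Δv = Δv₁ + Δv₂ = 3.730 km/s.

Δv = 3.730 km/s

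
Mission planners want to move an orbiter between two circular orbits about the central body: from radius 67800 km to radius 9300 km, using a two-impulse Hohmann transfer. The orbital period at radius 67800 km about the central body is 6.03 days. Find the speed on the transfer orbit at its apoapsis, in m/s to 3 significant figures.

v = 402 m/s

From Kepler's third law T² = 4π²r³/μ at r = 67800 km, T = 6.03 days = 6.03 × 86400 s = 5.20992×10^5 s: μ = 4π²r³/T² = 45330.1 km³/s².
Semi-major axis of the transfer orbit: a_t = (67800 + 9300)/2 = 38550 km.
The apoapsis of the transfer ellipse is at r = 67800 km.
Vis-viva: v = √[μ(2/r − 1/a_t)] = √[45330.1 × (2/67800 − 1/38550)] = 0.4016 km/s.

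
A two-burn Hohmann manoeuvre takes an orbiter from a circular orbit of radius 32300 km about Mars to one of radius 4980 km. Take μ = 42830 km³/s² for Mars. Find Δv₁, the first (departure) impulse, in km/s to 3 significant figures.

Δv₁ = 0.556 km/s

The Hohmann ellipse has a_t = (r₁ + r₂)/2 = 18640 km.
Circular speed at r = 32300 km: v_c = √(μ/r) = 1.1515 km/s.
Transfer-orbit speed at the same r (vis-viva, a = a_t): v_t = √[μ(2/r − 1/a_t)] = 0.59520 km/s.
Δv₁ = |v_t − v_c| = |0.59520 − 1.1515| = 0.5563 km/s.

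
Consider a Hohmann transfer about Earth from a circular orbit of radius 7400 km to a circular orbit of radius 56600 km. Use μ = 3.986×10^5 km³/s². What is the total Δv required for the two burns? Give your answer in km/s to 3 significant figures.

Δv = 3.80 km/s

Semi-major axis of the transfer orbit: a_t = (7400 + 56600)/2 = 32000 km.
At r₁ the circular-orbit speed is v₁ = √(μ/r₁) = 7.3393 km/s.
On the transfer ellipse at r₁, vis-viva gives v_p = √[μ(2/r₁ − 1/a_t)] = 9.7608 km/s.
First burn Δv₁ = |v_p − v₁| = 2.4215 km/s.
At r₂, v₂ = √(μ/r₂) = 2.65375 km/s.
Transfer-orbit speed at r₂: v_a = √[μ(2/r₂ − 1/a_t)] = 1.27615 km/s.
Second burn Δv₂ = |v₂ − v_a| = 1.3776 km/s.
Total Δv = Δv₁ + Δv₂ = 3.799 km/s.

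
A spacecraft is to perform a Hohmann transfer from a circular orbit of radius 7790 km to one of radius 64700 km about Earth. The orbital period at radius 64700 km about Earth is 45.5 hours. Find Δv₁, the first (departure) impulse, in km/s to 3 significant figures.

Δv₁ = 2.40 km/s

From Kepler's third law T² = 4π²r³/μ at r = 64700 km, T = 45.5 hours = 45.5 × 3600 s = 1.638×10^5 s: μ = 4π²r³/T² = 3.98515×10^5 km³/s².
Transfer-ellipse semi-major axis a_t = (r₁ + r₂)/2 = (7790 + 64700)/2 = 36245 km.
On the circular orbit at r = 7790 km, v_c = √(μ/r) = 7.152 km/s.
Vis-viva on the transfer ellipse at r = 7790 km gives v_t = √[μ(2/r − 1/a_t)] = 9.556 km/s.
Δv₁ = |v_t − v_c| = |9.556 − 7.152| = 2.404 km/s.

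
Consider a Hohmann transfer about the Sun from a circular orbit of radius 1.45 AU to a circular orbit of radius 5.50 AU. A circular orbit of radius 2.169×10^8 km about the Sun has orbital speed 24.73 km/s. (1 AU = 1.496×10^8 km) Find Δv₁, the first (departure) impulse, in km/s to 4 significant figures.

Δv₁ = 6.382 km/s

From the circular-orbit relation v² = μ/r at r = 2.169×10^8 km: μ = v²r = (24.73)² × 2.169×10^8 = 1.32650×10^11 km³/s².
In km: r₁ = 1.45 × 1.496×10^8 = 2.1692×10^8 km; r₂ = 5.50 × 1.496×10^8 = 8.228×10^8 km.
The Hohmann ellipse has a_t = (r₁ + r₂)/2 = 5.1986×10^8 km.
On the circular orbit at r = 2.1692×10^8 km, v_c = √(μ/r) = 24.729 km/s.
Vis-viva on the transfer ellipse at r = 2.1692×10^8 km gives v_t = √[μ(2/r − 1/a_t)] = 31.111 km/s.
Δv₁ = |v_t − v_c| = |31.111 − 24.729| = 6.382 km/s.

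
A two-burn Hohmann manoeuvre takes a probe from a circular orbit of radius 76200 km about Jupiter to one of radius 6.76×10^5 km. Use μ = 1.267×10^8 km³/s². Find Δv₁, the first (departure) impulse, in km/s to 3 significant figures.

Semi-major axis of the transfer orbit: a_t = (76200 + 6.760×10^5)/2 = 3.761×10^5 km.
Circular speed at r = 76200 km: v_c = √(μ/r) = 40.78 km/s.
Transfer-orbit speed at the same r (vis-viva, a = a_t): v_t = √[μ(2/r − 1/a_t)] = 54.67 km/s.
Δv₁ = |v_t − v_c| = |54.67 − 40.78| = 13.89 km/s.

Δv₁ = 13.9 km/s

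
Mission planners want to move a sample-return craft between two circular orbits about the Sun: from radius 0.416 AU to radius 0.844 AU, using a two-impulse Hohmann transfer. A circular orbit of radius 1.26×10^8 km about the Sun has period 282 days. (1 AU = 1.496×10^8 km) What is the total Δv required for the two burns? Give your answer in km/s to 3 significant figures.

Δv = 13.4 km/s

From Kepler's third law T² = 4π²r³/μ at r = 1.26×10^8 km, T = 282 days = 282 × 86400 s = 2.43648×10^7 s: μ = 4π²r³/T² = 1.33029×10^11 km³/s².
In km: r₁ = 0.416 × 1.496×10^8 = 6.22336×10^7 km; r₂ = 0.844 × 1.496×10^8 = 1.262624×10^8 km.
The Hohmann ellipse has a_t = (r₁ + r₂)/2 = 9.4248×10^7 km.
At r₁ the circular-orbit speed is v₁ = √(μ/r₁) = 46.234 km/s.
On the transfer ellipse at r₁, v² = μ(2/r − 1/a) gives v_p = √[μ(2/r₁ − 1/a_t)] = 53.513 km/s.
First burn Δv₁ = |v_p − v₁| = 7.279 km/s.
Circular speed at r₂: v₂ = √(μ/r₂) = 32.459 km/s.
Transfer-orbit speed at r₂: v_a = √[μ(2/r₂ − 1/a_t)] = 26.376 km/s.
Second burn Δv₂ = |v₂ − v_a| = 6.083 km/s.
Total Δv = Δv₁ + Δv₂ = 13.36 km/s.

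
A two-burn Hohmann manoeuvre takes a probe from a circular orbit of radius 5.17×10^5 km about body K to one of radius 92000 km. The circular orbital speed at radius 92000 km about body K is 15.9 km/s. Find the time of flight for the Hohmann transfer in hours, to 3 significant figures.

From the circular-orbit relation v² = μ/r at r = 92000 km: μ = v²r = (15.9)² × 92000 = 2.32585×10^7 km³/s².
Semi-major axis of the transfer orbit: a_t = (5.170×10^5 + 92000)/2 = 3.045×10^5 km.
Transfer time t = π√(a_t³/μ) = π√((3.045×10^5)³ / 2.32585×10^7) = 1.095×10^5 s.
Converting: 1.095×10^5 s ÷ 3600 s/hour = 30.4 hours.

t = 30.4 hours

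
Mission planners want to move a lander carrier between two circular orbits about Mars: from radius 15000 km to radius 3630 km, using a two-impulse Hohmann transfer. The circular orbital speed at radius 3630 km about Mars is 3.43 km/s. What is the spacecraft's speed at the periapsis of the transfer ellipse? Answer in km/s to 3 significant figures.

From the circular-orbit relation v² = μ/r at r = 3630 km: μ = v²r = (3.43)² × 3630 = 42706.6 km³/s².
Semi-major axis of the transfer orbit: a_t = (15000 + 3630)/2 = 9315 km.
The periapsis of the transfer ellipse is at r = 3630 km.
Vis-viva: v = √[μ(2/r − 1/a_t)] = √[42706.6 × (2/3630 − 1/9315)] = 4.353 km/s.

v = 4.35 km/s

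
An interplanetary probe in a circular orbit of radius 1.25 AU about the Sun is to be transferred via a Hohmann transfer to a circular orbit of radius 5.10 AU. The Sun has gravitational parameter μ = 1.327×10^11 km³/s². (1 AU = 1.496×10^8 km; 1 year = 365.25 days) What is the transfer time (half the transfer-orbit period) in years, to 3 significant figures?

t = 2.83 years

In km: r₁ = 1.25 × 1.496×10^8 = 1.870×10^8 km; r₂ = 5.10 × 1.496×10^8 = 7.6296×10^8 km.
Semi-major axis of the transfer orbit: a_t = (1.870×10^8 + 7.6296×10^8)/2 = 4.7498×10^8 km.
By Kepler's third law the transfer-orbit period is T = 2π√(a_t³/μ), so t = T/2 = 8.927×10^7 s.
Converting: 8.927×10^7 s ÷ 3.15576×10^7 s/year (365.25 × 86400) = 2.83 years.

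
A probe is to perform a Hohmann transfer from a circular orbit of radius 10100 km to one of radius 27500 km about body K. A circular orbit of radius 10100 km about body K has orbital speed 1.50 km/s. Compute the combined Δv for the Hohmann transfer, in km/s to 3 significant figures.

Δv = 0.557 km/s

From the circular-orbit relation v² = μ/r at r = 10100 km: μ = v²r = (1.50)² × 10100 = 22725.0 km³/s².
The Hohmann ellipse has a_t = (r₁ + r₂)/2 = 18800 km.
Circular speed at r₁: v₁ = √(μ/r₁) = √(22725.0/10100) = 1.5000 km/s.
On the transfer ellipse at r₁, vis-viva gives v_p = √[μ(2/r₁ − 1/a_t)] = 1.8142 km/s.
First burn Δv₁ = |v_p − v₁| = 0.3142 km/s.
At r₂, v₂ = √(μ/r₂) = 0.9090 km/s.
Transfer-orbit speed at r₂: v_a = √[μ(2/r₂ − 1/a_t)] = 0.6663 km/s.
Second burn Δv₂ = |v₂ − v_a| = 0.2427 km/s.
Total Δv = Δv₁ + Δv₂ = 0.5569 km/s.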